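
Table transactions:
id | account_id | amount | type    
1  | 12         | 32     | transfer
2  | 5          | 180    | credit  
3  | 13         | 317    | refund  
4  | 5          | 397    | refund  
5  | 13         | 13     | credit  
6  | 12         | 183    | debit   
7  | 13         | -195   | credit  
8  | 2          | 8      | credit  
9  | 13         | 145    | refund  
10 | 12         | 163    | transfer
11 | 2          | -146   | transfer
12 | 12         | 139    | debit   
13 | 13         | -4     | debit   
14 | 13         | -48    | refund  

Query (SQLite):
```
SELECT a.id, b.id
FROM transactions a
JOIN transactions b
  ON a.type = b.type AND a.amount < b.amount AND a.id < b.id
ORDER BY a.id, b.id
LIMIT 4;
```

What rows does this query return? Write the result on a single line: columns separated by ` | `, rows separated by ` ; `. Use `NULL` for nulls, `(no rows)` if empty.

Pairs (a,b) with same type, a.amount < b.amount, a.id < b.id.
type groups: credit:{2,5,7,8} debit:{6,12,13} refund:{3,4,9,14} transfer:{1,10,11}
Ordered by (a.id, b.id); first 4.

1 | 10 ; 3 | 4 ; 7 | 8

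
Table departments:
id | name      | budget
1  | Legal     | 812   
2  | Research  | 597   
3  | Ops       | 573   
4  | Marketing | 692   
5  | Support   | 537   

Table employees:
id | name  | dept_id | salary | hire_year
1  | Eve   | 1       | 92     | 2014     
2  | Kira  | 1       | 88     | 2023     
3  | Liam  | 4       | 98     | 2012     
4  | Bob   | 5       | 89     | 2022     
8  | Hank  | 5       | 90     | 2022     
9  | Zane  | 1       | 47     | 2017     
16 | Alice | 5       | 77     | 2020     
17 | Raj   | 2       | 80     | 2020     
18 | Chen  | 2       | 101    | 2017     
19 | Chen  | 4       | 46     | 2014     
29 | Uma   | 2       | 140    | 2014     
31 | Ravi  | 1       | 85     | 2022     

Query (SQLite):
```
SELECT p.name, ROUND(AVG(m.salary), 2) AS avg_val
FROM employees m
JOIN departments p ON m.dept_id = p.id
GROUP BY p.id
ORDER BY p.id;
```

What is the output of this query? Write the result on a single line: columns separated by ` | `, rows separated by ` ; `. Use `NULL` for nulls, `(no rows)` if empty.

Join each employees row to its departments via dept_id.
Group joined rows by departments.id; compute ROUND(AVG(m.salary), 2) per group.
  1: ids {1, 2, 9, 31} → ROUND(AVG(m.salary), 2)=78
  2: ids {17, 18, 29} → ROUND(AVG(m.salary), 2)=107
  4: ids {3, 19} → ROUND(AVG(m.salary), 2)=72
  5: ids {4, 8, 16} → ROUND(AVG(m.salary), 2)=85.33

Legal | 78 ; Research | 107 ; Marketing | 72 ; Support | 85.33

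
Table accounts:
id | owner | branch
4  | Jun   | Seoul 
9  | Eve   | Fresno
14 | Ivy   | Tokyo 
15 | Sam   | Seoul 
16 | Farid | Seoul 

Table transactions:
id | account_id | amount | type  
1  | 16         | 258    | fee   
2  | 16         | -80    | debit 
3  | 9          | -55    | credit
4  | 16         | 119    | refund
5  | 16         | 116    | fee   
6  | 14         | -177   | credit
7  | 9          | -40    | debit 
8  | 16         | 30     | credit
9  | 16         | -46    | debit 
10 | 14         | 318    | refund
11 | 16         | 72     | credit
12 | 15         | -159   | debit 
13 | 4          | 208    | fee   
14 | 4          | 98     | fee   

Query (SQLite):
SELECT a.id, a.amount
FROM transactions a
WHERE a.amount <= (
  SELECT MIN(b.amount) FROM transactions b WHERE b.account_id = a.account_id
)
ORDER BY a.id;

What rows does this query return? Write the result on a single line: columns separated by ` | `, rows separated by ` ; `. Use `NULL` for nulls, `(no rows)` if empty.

For each transactions row a, compute MIN(amount) over rows sharing a.account_id.
Keep row a if a.amount <= that per-group MIN.
  account_id=4: MIN(amount) = 98
  account_id=9: MIN(amount) = -55
  account_id=14: MIN(amount) = -177
  account_id=15: MIN(amount) = -159
  account_id=16: MIN(amount) = -80

2 | -80 ; 3 | -55 ; 6 | -177 ; 12 | -159 ; 14 | 98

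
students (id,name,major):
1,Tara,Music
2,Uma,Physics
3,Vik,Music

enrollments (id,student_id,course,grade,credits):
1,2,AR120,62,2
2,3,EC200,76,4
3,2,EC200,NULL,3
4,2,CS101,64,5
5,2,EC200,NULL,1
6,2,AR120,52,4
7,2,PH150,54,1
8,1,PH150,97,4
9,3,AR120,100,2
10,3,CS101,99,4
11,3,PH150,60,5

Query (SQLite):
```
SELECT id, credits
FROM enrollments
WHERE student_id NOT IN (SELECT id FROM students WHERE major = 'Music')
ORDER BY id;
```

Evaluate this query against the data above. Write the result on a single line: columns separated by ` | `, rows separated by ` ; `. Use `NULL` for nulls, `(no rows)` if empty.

1 | 2 ; 3 | 3 ; 4 | 5 ; 5 | 1 ; 6 | 4 ; 7 | 1

Inner query: students.id where major = 'Music'.
Outer: keep enrollments rows whose student_id is not in that set.
Inner query → {1, 3}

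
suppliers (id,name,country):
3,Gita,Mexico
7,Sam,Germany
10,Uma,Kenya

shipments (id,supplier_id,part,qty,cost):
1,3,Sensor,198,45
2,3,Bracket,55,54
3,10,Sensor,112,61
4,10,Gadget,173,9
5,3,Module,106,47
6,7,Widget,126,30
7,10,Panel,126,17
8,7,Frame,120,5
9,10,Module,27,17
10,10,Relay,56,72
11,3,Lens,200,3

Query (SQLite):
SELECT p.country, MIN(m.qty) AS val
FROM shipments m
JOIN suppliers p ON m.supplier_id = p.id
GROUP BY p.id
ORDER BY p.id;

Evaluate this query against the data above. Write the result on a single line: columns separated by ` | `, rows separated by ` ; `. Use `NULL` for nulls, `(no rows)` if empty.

Mexico | 55 ; Germany | 120 ; Kenya | 27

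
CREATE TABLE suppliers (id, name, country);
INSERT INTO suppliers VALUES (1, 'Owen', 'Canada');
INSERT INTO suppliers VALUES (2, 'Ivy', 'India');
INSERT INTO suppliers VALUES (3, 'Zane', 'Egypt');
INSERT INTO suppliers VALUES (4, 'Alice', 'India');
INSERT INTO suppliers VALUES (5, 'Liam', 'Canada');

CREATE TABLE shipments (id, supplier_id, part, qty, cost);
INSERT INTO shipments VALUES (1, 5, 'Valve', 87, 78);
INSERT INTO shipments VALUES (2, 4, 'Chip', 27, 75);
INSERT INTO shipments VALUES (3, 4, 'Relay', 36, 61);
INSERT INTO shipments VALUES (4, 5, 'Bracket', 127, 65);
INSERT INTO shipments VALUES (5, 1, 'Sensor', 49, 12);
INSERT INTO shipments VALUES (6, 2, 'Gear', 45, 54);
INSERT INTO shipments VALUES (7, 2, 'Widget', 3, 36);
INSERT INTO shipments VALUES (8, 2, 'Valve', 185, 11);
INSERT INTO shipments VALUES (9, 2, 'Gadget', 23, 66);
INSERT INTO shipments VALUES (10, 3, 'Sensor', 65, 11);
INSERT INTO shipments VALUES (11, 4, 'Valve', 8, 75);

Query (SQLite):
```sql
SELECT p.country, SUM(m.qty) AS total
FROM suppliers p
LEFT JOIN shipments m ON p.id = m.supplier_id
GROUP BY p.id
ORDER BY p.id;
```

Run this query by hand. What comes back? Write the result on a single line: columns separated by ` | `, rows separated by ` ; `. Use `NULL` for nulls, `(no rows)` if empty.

LEFT JOIN keeps every suppliers row; unmatched ones get NULL for shipments columns.
Group by suppliers.id and compute SUM(m.qty). SUM over an all-NULL group is NULL.
  1: ids {5} → SUM(m.qty)=49
  2: ids {6, 7, 8, 9} → SUM(m.qty)=256
  3: ids {10} → SUM(m.qty)=65
  4: ids {2, 3, 11} → SUM(m.qty)=71
  5: ids {1, 4} → SUM(m.qty)=214

Canada | 49 ; India | 256 ; Egypt | 65 ; India | 71 ; Canada | 214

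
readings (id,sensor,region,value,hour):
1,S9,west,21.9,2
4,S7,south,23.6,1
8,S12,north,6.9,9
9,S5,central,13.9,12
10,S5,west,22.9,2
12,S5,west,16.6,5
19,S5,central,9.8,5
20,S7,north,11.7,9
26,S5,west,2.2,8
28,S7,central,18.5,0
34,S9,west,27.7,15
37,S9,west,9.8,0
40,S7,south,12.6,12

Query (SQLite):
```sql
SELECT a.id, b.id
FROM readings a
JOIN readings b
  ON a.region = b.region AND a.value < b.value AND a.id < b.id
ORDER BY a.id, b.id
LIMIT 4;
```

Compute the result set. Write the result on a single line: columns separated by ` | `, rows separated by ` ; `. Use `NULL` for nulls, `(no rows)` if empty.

Pairs (a,b) with same region, a.value < b.value, a.id < b.id.
region groups: central:{9,19,28} north:{8,20} south:{4,40} west:{1,10,12,26,34,37}
Ordered by (a.id, b.id); first 4.

1 | 10 ; 1 | 34 ; 8 | 20 ; 9 | 28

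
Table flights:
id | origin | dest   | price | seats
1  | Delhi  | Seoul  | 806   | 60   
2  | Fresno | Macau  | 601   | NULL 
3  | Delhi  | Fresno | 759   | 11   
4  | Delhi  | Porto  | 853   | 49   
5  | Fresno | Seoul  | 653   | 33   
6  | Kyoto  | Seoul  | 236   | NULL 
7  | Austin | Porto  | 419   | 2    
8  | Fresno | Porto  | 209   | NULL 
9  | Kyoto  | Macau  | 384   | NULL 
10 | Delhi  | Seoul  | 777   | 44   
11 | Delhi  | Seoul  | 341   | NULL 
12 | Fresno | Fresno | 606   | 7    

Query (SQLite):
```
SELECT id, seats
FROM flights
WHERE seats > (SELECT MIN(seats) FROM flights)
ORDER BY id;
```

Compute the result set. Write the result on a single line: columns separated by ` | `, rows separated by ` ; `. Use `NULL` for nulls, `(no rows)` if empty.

1 | 60 ; 3 | 11 ; 4 | 49 ; 5 | 33 ; 10 | 44 ; 12 | 7

Scalar subquery: MIN(seats) over all flights rows = 2.
Keep rows where seats > that value.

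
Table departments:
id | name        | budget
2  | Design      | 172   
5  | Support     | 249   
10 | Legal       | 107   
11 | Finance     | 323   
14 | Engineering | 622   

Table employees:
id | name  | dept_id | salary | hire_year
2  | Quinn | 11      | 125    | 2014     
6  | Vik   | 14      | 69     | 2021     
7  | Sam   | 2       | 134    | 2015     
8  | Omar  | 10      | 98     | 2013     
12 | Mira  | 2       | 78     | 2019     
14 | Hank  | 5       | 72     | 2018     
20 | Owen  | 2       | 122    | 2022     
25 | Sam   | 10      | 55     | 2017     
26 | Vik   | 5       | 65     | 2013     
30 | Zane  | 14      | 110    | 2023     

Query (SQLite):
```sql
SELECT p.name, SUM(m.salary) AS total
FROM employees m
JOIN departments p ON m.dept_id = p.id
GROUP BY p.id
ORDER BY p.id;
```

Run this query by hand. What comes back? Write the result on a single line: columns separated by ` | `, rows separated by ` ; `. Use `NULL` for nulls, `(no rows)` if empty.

Join each employees row to its departments via dept_id.
Group joined rows by departments.id; compute SUM(m.salary) per group.
  2: ids {7, 12, 20} → SUM(m.salary)=334
  5: ids {14, 26} → SUM(m.salary)=137
  10: ids {8, 25} → SUM(m.salary)=153
  11: ids {2} → SUM(m.salary)=125
  14: ids {6, 30} → SUM(m.salary)=179

Design | 334 ; Support | 137 ; Legal | 153 ; Finance | 125 ; Engineering | 179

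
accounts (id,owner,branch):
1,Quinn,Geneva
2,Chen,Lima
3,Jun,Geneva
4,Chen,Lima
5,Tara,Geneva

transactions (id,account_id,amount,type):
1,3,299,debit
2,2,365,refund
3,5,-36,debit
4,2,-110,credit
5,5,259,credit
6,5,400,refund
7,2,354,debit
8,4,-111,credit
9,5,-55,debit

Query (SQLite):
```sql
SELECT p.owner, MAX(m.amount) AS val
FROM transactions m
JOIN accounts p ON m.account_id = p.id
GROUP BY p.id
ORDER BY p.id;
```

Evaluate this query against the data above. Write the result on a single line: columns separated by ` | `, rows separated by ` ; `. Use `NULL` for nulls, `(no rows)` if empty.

Join each transactions row to its accounts via account_id.
Group joined rows by accounts.id; compute MAX(m.amount) per group.
  2: ids {2, 4, 7} → MAX(m.amount)=365
  3: ids {1} → MAX(m.amount)=299
  4: ids {8} → MAX(m.amount)=-111
  5: ids {3, 5, 6, 9} → MAX(m.amount)=400

Chen | 365 ; Jun | 299 ; Chen | -111 ; Tara | 400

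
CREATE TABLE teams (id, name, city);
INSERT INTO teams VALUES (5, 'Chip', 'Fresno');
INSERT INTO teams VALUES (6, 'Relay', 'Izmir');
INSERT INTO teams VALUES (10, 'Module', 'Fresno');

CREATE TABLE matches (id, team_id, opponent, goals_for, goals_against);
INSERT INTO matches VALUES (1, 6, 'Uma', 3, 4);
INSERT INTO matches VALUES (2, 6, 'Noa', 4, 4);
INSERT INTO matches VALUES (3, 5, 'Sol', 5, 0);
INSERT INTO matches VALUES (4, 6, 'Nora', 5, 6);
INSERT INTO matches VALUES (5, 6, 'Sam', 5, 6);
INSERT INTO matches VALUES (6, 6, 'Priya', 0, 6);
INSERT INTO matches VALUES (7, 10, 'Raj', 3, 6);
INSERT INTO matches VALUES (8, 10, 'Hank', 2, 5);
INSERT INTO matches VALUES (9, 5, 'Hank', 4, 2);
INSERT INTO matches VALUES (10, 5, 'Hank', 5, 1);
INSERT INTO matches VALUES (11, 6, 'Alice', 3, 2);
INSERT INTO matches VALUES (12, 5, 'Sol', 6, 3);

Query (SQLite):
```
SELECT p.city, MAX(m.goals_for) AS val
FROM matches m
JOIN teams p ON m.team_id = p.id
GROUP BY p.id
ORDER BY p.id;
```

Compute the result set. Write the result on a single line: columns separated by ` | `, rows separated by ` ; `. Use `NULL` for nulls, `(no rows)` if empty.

Fresno | 6 ; Izmir | 5 ; Fresno | 3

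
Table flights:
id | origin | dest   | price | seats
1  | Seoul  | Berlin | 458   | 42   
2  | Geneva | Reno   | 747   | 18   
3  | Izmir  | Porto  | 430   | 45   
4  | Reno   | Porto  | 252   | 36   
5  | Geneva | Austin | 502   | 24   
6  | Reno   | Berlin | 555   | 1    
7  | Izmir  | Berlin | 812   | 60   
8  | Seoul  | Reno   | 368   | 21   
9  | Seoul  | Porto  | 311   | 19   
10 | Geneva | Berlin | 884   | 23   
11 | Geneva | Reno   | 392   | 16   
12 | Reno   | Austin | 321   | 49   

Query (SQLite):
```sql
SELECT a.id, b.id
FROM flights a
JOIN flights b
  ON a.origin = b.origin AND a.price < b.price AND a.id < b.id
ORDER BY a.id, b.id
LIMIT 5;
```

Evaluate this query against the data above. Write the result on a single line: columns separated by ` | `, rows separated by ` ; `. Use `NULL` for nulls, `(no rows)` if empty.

2 | 10 ; 3 | 7 ; 4 | 6 ; 4 | 12 ; 5 | 10

Pairs (a,b) with same origin, a.price < b.price, a.id < b.id.
origin groups: Geneva:{2,5,10,11} Izmir:{3,7} Reno:{4,6,12} Seoul:{1,8,9}
Ordered by (a.id, b.id); first 5.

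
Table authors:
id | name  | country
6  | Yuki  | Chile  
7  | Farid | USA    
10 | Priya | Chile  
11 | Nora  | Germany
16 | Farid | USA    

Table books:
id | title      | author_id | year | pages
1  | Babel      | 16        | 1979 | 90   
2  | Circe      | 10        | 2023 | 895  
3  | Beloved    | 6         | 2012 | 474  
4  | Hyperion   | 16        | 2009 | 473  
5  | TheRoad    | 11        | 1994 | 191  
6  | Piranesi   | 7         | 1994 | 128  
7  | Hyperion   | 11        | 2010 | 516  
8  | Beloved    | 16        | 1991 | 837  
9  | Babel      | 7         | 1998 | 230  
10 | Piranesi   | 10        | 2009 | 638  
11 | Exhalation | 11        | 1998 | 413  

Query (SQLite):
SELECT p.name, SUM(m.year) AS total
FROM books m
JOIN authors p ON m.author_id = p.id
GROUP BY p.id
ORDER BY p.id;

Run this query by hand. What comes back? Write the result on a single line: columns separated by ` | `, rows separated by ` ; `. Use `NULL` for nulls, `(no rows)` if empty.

Yuki | 2012 ; Farid | 3992 ; Priya | 4032 ; Nora | 6002 ; Farid | 5979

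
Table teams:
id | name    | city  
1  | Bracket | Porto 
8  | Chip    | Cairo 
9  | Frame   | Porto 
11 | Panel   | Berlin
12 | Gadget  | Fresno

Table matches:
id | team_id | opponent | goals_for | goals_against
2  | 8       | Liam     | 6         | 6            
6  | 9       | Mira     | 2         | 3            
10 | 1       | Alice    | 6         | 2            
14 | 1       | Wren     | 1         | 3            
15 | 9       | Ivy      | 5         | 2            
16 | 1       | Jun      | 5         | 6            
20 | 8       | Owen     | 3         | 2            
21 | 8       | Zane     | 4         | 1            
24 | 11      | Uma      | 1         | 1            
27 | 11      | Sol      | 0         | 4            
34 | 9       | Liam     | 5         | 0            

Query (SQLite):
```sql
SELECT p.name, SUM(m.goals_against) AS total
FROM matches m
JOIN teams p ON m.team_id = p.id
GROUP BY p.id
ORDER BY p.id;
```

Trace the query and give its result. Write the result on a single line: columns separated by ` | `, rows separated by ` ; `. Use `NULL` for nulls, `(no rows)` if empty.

Bracket | 11 ; Chip | 9 ; Frame | 5 ; Panel | 5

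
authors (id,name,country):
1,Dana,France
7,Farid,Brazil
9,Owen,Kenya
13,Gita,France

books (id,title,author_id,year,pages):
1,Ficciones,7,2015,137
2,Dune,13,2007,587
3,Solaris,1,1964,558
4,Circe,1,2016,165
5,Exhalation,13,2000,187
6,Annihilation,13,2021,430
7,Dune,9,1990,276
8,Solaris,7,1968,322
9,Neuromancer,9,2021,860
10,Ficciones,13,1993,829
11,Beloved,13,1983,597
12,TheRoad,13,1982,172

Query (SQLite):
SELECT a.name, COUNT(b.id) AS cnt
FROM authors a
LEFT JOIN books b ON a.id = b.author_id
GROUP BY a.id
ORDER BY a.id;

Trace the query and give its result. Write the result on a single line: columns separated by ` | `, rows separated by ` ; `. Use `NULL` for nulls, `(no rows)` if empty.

LEFT JOIN keeps every authors row; unmatched ones get NULL for books columns.
Group by authors.id and compute COUNT(b.id). COUNT(col) of an all-NULL group is 0.
  1: ids {3, 4} → COUNT(b.id)=2
  7: ids {1, 8} → COUNT(b.id)=2
  9: ids {7, 9} → COUNT(b.id)=2
  13: ids {2, 5, 6, 10, 11, 12} → COUNT(b.id)=6

Dana | 2 ; Farid | 2 ; Owen | 2 ; Gita | 6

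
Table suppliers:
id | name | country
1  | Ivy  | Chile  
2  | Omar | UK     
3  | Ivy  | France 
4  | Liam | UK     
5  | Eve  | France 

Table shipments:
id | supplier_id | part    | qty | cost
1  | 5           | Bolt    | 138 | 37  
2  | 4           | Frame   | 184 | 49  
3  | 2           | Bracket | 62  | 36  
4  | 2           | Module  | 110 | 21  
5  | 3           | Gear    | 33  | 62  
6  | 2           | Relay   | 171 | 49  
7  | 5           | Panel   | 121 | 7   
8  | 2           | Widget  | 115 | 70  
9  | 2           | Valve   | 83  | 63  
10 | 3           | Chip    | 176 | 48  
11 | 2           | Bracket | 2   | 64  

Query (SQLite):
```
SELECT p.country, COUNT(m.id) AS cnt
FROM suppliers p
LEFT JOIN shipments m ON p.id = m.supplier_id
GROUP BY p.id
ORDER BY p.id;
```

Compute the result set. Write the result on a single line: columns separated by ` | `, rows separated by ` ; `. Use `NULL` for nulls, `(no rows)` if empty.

Chile | 0 ; UK | 6 ; France | 2 ; UK | 1 ; France | 2

LEFT JOIN keeps every suppliers row; unmatched ones get NULL for shipments columns.
Group by suppliers.id and compute COUNT(m.id). COUNT(col) of an all-NULL group is 0.
  1: ids {—} → COUNT(m.id)=0
  2: ids {3, 4, 6, 8, 9, 11} → COUNT(m.id)=6
  3: ids {5, 10} → COUNT(m.id)=2
  4: ids {2} → COUNT(m.id)=1
  5: ids {1, 7} → COUNT(m.id)=2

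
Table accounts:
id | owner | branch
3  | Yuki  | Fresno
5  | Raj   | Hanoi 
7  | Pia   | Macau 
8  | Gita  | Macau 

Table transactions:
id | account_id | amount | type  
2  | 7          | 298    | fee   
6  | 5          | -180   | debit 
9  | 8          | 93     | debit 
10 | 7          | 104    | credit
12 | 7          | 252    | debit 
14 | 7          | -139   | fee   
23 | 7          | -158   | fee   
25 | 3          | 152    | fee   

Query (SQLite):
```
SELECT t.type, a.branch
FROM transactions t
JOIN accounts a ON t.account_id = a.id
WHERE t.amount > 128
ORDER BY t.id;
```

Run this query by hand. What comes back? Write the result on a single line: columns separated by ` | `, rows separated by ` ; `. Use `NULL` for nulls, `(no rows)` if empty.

Each transactions row matches the accounts row where account_id = accounts.id.
Then keep rows with t.amount > 128.

fee | Macau ; debit | Macau ; fee | Fresno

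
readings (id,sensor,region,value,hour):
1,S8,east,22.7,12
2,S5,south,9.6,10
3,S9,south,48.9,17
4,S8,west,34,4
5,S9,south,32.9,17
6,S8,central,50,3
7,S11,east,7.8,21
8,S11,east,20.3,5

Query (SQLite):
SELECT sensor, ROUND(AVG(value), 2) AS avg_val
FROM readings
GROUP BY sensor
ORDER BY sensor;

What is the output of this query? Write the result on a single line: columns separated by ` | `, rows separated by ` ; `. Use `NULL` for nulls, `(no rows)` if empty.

S11 | 14.05 ; S5 | 9.6 ; S8 | 35.57 ; S9 | 40.9

Partition readings by sensor; compute ROUND(AVG(value), 2) within each group.
  S11: ids {7, 8} → ROUND(AVG(value), 2)=14.05
  S5: ids {2} → ROUND(AVG(value), 2)=9.6
  S8: ids {1, 4, 6} → ROUND(AVG(value), 2)=35.57
  S9: ids {3, 5} → ROUND(AVG(value), 2)=40.9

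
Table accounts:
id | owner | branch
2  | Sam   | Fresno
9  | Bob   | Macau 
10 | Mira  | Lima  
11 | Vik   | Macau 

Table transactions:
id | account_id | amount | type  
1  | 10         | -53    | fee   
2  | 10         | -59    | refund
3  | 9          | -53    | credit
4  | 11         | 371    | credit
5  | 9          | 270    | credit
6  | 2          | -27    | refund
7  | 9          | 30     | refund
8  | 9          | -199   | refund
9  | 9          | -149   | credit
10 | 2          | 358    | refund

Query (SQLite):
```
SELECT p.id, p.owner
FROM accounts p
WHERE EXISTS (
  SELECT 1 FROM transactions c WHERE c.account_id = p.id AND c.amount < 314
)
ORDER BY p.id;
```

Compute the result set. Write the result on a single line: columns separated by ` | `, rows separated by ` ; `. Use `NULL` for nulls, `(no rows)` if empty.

For each accounts row, check whether any transactions with matching account_id has amount < 314.
Keep rows where that is true.

2 | Sam ; 9 | Bob ; 10 | Mira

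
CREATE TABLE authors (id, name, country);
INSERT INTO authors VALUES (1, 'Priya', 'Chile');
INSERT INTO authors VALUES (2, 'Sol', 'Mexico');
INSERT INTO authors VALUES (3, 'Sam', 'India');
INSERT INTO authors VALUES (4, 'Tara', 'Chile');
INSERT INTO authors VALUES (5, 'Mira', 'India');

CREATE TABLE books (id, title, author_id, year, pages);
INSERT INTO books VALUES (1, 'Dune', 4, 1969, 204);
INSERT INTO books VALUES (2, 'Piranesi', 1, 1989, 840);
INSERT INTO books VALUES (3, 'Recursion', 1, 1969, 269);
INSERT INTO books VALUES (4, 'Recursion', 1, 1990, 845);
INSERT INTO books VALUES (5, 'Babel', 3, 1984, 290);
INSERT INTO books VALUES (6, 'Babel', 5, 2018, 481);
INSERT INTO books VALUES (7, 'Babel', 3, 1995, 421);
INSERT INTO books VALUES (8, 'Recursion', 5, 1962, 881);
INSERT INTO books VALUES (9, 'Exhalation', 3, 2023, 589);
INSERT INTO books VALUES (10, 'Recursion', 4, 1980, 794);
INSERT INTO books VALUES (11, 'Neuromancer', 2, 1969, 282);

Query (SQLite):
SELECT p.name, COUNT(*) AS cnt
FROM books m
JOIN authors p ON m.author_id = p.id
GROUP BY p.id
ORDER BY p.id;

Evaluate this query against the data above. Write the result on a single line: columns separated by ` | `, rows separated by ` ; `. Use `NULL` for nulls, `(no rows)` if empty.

Priya | 3 ; Sol | 1 ; Sam | 3 ; Tara | 2 ; Mira | 2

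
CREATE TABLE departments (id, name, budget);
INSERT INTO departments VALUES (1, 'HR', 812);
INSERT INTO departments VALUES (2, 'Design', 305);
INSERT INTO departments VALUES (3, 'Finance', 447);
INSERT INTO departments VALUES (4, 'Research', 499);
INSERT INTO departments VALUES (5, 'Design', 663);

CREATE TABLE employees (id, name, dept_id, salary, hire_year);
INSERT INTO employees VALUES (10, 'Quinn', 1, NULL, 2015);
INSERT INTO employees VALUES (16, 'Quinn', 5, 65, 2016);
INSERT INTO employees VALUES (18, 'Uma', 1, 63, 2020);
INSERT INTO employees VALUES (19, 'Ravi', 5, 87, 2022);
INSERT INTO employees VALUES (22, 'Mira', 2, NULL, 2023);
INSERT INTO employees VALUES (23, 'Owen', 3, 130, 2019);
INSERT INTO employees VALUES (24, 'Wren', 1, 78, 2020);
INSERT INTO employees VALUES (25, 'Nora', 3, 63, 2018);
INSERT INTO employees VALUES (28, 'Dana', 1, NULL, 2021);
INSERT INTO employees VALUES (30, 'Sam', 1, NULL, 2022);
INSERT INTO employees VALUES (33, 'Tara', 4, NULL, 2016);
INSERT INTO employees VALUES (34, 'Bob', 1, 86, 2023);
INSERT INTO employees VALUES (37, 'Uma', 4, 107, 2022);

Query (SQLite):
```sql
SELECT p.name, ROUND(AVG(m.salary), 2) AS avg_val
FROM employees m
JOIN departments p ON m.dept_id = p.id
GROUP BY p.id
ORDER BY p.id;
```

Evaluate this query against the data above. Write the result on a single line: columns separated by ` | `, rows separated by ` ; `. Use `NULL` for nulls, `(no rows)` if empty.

HR | 75.67 ; Design | NULL ; Finance | 96.5 ; Research | 107 ; Design | 76

Join each employees row to its departments via dept_id.
Group joined rows by departments.id; compute ROUND(AVG(m.salary), 2) per group.
  1: ids {10, 18, 24, 28, 30, 34} → ROUND(AVG(m.salary), 2)=75.67
  2: ids {22} → ROUND(AVG(m.salary), 2)=NULL
  3: ids {23, 25} → ROUND(AVG(m.salary), 2)=96.5
  4: ids {33, 37} → ROUND(AVG(m.salary), 2)=107
  5: ids {16, 19} → ROUND(AVG(m.salary), 2)=76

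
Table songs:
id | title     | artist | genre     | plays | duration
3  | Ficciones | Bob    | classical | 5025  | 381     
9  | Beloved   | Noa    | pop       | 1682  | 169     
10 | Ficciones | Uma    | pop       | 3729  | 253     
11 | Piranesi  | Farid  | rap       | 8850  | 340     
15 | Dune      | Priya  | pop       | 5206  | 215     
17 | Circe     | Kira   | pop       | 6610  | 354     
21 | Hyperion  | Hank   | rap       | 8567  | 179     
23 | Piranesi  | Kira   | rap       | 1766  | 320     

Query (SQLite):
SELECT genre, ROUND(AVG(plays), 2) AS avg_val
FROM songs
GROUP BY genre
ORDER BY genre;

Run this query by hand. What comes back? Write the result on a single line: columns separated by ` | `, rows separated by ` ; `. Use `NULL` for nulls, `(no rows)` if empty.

Partition songs by genre; compute ROUND(AVG(plays), 2) within each group.
  classical: ids {3} → ROUND(AVG(plays), 2)=5025
  pop: ids {9, 10, 15, 17} → ROUND(AVG(plays), 2)=4306.75
  rap: ids {11, 21, 23} → ROUND(AVG(plays), 2)=6394.33

classical | 5025 ; pop | 4306.75 ; rap | 6394.33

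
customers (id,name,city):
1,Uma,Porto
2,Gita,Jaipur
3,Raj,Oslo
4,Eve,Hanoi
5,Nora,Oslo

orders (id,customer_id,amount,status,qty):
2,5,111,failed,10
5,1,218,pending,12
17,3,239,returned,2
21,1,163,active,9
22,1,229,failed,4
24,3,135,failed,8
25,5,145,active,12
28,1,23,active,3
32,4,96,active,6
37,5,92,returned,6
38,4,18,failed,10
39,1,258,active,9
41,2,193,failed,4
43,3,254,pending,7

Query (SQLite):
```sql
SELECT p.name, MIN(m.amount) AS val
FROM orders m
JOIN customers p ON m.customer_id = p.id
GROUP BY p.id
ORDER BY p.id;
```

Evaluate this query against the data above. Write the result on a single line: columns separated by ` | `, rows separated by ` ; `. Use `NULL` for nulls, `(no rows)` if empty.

Uma | 23 ; Gita | 193 ; Raj | 135 ; Eve | 18 ; Nora | 92

Join each orders row to its customers via customer_id.
Group joined rows by customers.id; compute MIN(m.amount) per group.
  1: ids {5, 21, 22, 28, 39} → MIN(m.amount)=23
  2: ids {41} → MIN(m.amount)=193
  3: ids {17, 24, 43} → MIN(m.amount)=135
  4: ids {32, 38} → MIN(m.amount)=18
  5: ids {2, 25, 37} → MIN(m.amount)=92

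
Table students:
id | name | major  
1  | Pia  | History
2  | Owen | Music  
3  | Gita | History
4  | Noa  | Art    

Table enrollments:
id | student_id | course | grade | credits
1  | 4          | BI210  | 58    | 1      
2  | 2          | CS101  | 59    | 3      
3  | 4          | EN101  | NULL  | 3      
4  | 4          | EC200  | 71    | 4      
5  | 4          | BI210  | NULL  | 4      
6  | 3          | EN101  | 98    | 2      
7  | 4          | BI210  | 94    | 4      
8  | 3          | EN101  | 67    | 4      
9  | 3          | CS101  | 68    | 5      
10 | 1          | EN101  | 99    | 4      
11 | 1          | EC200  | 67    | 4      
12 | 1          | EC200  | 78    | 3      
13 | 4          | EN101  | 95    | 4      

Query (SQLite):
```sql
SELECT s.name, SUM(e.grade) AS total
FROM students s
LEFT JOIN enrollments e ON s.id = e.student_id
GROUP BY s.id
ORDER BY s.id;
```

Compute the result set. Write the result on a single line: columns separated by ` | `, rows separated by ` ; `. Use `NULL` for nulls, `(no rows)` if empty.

Pia | 244 ; Owen | 59 ; Gita | 233 ; Noa | 318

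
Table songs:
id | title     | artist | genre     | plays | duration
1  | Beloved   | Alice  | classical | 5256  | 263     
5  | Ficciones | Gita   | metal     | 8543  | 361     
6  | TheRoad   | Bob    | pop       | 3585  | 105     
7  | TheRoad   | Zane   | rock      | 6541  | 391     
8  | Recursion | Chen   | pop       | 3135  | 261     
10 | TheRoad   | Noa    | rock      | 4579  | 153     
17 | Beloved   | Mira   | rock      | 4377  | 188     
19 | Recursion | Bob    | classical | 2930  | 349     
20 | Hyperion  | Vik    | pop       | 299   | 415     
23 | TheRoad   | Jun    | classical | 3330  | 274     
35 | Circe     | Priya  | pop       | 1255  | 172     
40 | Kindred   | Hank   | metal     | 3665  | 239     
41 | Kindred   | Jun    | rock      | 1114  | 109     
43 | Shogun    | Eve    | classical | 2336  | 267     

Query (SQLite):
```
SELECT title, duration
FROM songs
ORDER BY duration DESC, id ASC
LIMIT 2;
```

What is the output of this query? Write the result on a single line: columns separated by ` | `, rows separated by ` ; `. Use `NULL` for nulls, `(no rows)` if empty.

Hyperion | 415 ; TheRoad | 391

Sort by duration desc, tiebreak id asc: (415, id=20), (391, id=7), (361, id=5), (349, id=19), (274, id=23) …. Take first 2.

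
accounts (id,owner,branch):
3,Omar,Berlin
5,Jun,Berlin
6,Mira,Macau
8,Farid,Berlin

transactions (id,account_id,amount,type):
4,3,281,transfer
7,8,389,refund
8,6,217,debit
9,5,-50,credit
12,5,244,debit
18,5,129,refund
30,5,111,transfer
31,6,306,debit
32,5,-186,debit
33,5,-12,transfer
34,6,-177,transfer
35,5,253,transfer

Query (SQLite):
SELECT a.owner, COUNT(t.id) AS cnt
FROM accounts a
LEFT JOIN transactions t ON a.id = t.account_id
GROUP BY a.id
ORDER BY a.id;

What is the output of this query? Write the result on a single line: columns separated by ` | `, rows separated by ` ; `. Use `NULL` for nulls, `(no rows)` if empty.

Omar | 1 ; Jun | 7 ; Mira | 3 ; Farid | 1

LEFT JOIN keeps every accounts row; unmatched ones get NULL for transactions columns.
Group by accounts.id and compute COUNT(t.id). COUNT(col) of an all-NULL group is 0.
  3: ids {4} → COUNT(t.id)=1
  5: ids {9, 12, 18, 30, 32, 33, 35} → COUNT(t.id)=7
  6: ids {8, 31, 34} → COUNT(t.id)=3
  8: ids {7} → COUNT(t.id)=1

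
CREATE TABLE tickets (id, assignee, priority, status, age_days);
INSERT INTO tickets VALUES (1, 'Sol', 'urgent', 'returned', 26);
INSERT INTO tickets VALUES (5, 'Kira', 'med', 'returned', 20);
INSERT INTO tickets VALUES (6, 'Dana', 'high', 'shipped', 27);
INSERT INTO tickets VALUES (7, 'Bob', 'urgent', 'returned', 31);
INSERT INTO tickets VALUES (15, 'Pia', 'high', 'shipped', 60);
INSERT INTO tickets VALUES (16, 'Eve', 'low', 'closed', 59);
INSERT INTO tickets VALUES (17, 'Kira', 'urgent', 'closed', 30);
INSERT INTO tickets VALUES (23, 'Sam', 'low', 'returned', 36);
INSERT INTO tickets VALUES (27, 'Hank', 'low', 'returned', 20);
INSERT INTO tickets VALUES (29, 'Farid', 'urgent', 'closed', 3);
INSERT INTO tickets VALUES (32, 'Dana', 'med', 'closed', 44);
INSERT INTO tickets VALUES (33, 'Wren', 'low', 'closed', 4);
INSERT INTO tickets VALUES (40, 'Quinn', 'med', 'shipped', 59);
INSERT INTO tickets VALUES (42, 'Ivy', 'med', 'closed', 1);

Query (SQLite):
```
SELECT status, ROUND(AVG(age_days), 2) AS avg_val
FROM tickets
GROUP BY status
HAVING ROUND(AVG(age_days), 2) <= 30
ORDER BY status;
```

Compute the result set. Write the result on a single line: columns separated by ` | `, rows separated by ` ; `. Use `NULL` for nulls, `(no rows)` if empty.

Partition tickets by status; compute ROUND(AVG(age_days), 2) within each group.
HAVING: keep groups where ROUND(AVG(age_days), 2) <= 30.
  closed: ids {16, 17, 29, 32, 33, 42} → ROUND(AVG(age_days), 2)=23.5
  returned: ids {1, 5, 7, 23, 27} → ROUND(AVG(age_days), 2)=26.6
  shipped: ids {6, 15, 40} → ROUND(AVG(age_days), 2)=48.67

closed | 23.5 ; returned | 26.6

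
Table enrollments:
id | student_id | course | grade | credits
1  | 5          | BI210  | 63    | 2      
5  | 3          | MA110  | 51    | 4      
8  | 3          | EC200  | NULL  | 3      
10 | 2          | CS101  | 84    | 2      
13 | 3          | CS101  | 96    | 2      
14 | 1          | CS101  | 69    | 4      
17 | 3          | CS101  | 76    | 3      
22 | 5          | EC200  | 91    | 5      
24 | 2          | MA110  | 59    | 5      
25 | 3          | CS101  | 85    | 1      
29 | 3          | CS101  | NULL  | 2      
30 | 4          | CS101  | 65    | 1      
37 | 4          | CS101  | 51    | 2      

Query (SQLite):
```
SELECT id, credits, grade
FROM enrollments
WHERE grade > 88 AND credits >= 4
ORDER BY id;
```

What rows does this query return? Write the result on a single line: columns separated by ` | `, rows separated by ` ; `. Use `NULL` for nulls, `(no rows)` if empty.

22 | 5 | 91

grade > 88: ids {13, 22}
credits >= 4: ids {5, 14, 22, 24}
Combine with AND.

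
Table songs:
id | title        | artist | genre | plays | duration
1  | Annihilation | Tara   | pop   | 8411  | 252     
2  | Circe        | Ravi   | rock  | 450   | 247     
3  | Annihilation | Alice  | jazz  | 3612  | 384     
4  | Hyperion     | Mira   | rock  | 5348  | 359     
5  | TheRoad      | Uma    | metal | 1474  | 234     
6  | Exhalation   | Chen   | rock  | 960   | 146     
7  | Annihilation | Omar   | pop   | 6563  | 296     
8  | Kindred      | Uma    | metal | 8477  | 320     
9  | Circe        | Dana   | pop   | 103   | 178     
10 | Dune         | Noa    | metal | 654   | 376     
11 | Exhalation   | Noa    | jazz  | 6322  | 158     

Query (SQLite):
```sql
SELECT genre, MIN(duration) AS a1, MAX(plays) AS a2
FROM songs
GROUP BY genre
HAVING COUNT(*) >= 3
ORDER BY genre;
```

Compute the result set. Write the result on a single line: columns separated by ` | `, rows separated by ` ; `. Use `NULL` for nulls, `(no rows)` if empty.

Group songs by genre.
Per group compute: MIN(duration), MAX(plays).
HAVING: drop groups with fewer than 3 rows.
  jazz: ids {3, 11} → MIN(duration)=158, MAX(plays)=6322
  metal: ids {5, 8, 10} → MIN(duration)=234, MAX(plays)=8477
  pop: ids {1, 7, 9} → MIN(duration)=178, MAX(plays)=8411
  rock: ids {2, 4, 6} → MIN(duration)=146, MAX(plays)=5348

metal | 234 | 8477 ; pop | 178 | 8411 ; rock | 146 | 5348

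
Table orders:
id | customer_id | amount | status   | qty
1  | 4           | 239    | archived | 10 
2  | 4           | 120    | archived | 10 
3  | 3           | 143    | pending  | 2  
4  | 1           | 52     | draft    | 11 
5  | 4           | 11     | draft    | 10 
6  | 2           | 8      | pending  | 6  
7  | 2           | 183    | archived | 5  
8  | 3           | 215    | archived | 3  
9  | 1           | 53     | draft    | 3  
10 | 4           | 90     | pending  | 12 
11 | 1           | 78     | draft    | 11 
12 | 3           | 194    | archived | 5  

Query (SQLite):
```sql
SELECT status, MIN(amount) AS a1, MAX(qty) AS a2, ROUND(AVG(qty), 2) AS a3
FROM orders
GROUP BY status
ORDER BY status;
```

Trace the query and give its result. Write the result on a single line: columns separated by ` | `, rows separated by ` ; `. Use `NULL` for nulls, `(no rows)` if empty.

archived | 120 | 10 | 6.6 ; draft | 11 | 11 | 8.75 ; pending | 8 | 12 | 6.67

Group orders by status.
Per group compute: MIN(amount), MAX(qty), ROUND(AVG(qty), 2).
  archived: ids {1, 2, 7, 8, 12} → MIN(amount)=120, MAX(qty)=10, ROUND(AVG(qty), 2)=6.6
  draft: ids {4, 5, 9, 11} → MIN(amount)=11, MAX(qty)=11, ROUND(AVG(qty), 2)=8.75
  pending: ids {3, 6, 10} → MIN(amount)=8, MAX(qty)=12, ROUND(AVG(qty), 2)=6.67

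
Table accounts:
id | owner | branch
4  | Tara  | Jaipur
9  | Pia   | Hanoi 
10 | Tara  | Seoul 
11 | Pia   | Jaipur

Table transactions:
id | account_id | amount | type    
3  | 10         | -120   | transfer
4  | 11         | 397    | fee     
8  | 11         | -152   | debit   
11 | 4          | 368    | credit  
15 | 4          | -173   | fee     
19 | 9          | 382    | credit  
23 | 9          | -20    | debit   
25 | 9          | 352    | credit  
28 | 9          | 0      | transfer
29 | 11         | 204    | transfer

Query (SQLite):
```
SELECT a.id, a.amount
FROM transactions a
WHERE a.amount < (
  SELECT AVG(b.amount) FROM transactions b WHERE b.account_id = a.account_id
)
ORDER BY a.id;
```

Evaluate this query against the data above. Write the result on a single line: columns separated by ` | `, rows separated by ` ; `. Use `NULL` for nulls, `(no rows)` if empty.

8 | -152 ; 15 | -173 ; 23 | -20 ; 28 | 0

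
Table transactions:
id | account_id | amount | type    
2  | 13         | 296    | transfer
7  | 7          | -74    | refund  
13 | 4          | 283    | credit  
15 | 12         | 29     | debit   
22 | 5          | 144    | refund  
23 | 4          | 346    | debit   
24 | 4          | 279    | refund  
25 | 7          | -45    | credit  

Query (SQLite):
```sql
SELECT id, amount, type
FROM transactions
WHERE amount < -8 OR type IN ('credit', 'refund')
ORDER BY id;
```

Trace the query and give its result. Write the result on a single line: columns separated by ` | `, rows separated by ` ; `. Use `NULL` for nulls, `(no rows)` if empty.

amount < -8: ids {7, 25}
type IN ('credit', 'refund'): ids {7, 13, 22, 24, 25}
Combine with OR.

7 | -74 | refund ; 13 | 283 | credit ; 22 | 144 | refund ; 24 | 279 | refund ; 25 | -45 | credit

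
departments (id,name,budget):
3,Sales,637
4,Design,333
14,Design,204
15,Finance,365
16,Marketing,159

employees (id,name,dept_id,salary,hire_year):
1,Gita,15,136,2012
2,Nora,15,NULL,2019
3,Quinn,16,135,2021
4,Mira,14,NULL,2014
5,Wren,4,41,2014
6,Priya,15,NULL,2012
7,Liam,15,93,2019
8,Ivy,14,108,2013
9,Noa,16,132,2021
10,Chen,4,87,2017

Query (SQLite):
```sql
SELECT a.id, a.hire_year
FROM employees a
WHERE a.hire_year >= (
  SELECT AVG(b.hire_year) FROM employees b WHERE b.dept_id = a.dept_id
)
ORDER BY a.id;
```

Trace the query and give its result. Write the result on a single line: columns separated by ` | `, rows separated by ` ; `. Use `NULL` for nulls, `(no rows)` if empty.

2 | 2019 ; 3 | 2021 ; 4 | 2014 ; 7 | 2019 ; 9 | 2021 ; 10 | 2017

For each employees row a, compute AVG(hire_year) over rows sharing a.dept_id.
Keep row a if a.hire_year >= that per-group AVG.
  dept_id=4: AVG(hire_year) = 2015.5
  dept_id=14: AVG(hire_year) = 2013.5
  dept_id=15: AVG(hire_year) = 2015.5
  dept_id=16: AVG(hire_year) = 2021.0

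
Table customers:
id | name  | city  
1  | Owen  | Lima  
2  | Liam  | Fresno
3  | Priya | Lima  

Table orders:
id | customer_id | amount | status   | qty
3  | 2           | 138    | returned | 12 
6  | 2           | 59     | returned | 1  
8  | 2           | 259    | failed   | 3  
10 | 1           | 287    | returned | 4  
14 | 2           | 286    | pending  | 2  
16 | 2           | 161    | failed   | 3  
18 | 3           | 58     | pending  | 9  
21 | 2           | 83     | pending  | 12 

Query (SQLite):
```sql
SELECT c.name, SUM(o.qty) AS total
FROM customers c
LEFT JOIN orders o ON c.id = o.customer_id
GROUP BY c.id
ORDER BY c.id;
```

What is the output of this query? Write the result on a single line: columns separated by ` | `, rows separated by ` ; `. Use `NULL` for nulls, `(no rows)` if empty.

LEFT JOIN keeps every customers row; unmatched ones get NULL for orders columns.
Group by customers.id and compute SUM(o.qty). SUM over an all-NULL group is NULL.
  1: ids {10} → SUM(o.qty)=4
  2: ids {3, 6, 8, 14, 16, 21} → SUM(o.qty)=33
  3: ids {18} → SUM(o.qty)=9

Owen | 4 ; Liam | 33 ; Priya | 9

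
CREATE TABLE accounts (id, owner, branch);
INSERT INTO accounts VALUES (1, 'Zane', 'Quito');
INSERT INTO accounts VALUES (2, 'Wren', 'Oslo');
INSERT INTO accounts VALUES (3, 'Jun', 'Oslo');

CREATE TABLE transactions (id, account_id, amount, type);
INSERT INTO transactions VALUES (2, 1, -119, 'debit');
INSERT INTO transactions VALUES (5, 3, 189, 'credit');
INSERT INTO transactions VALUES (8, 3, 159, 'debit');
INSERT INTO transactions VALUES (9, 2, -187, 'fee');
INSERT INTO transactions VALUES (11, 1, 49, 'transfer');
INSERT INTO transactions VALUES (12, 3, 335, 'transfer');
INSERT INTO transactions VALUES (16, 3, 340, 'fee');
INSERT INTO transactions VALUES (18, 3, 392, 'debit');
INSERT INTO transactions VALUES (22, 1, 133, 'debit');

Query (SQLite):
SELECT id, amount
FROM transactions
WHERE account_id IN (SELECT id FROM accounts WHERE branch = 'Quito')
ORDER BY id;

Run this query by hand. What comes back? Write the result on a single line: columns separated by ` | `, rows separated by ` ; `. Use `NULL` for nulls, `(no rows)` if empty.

2 | -119 ; 11 | 49 ; 22 | 133

Inner query: accounts.id where branch = 'Quito'.
Outer: keep transactions rows whose account_id is in that set.
Inner query → {1}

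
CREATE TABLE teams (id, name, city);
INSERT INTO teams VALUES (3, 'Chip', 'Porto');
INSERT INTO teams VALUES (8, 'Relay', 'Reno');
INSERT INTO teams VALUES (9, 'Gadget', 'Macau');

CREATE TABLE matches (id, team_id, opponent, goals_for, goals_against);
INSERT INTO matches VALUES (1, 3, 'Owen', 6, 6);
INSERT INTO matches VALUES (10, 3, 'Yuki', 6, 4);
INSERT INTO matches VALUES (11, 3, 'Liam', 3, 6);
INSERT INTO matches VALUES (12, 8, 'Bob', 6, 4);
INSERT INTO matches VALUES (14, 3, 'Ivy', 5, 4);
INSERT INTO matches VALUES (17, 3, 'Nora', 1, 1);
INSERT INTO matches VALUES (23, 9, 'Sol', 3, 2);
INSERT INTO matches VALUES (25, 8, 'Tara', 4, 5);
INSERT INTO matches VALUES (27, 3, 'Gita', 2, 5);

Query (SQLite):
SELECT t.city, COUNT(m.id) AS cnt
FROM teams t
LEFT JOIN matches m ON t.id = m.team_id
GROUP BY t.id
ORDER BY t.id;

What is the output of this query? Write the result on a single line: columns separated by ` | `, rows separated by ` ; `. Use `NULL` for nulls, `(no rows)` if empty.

LEFT JOIN keeps every teams row; unmatched ones get NULL for matches columns.
Group by teams.id and compute COUNT(m.id). COUNT(col) of an all-NULL group is 0.
  3: ids {1, 10, 11, 14, 17, 27} → COUNT(m.id)=6
  8: ids {12, 25} → COUNT(m.id)=2
  9: ids {23} → COUNT(m.id)=1

Porto | 6 ; Reno | 2 ; Macau | 1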